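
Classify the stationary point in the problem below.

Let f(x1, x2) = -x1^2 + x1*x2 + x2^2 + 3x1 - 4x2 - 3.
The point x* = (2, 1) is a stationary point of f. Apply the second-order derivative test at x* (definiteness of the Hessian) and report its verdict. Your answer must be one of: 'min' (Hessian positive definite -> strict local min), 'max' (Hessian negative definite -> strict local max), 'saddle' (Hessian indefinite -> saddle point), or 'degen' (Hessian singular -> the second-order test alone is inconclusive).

Compute the Hessian H = grad^2 f:
  H = [[-2, 1], [1, 2]]
Verify stationarity: grad f(x*) = H x* + g = (0, 0).
Eigenvalues of H: -2.2361, 2.2361.
Eigenvalues have mixed signs, so H is indefinite -> x* is a saddle point.

saddle


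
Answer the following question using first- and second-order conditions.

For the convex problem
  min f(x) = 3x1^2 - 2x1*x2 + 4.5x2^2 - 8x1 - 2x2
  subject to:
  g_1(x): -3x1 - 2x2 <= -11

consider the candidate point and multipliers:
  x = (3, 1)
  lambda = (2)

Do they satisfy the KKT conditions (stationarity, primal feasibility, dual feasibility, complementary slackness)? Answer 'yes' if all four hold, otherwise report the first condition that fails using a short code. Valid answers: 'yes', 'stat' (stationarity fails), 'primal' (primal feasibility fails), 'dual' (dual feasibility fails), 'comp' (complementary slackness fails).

Gradient of f: grad f(x) = Q x + c = (8, 1)
Constraint values g_i(x) = a_i^T x - b_i:
  g_1((3, 1)) = 0
Stationarity residual: grad f(x) + sum_i lambda_i a_i = (2, -3)
  -> stationarity FAILS
Primal feasibility (all g_i <= 0): OK
Dual feasibility (all lambda_i >= 0): OK
Complementary slackness (lambda_i * g_i(x) = 0 for all i): OK

Verdict: the first failing condition is stationarity -> stat.

stat


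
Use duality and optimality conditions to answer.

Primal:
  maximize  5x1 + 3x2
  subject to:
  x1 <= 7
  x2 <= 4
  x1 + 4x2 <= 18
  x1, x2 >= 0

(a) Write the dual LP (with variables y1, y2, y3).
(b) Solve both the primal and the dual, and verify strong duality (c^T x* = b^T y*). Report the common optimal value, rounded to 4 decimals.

The standard primal-dual pair for 'max c^T x s.t. A x <= b, x >= 0' is:
  Dual:  min b^T y  s.t.  A^T y >= c,  y >= 0.

So the dual LP is:
  minimize  7y1 + 4y2 + 18y3
  subject to:
    y1 + y3 >= 5
    y2 + 4y3 >= 3
    y1, y2, y3 >= 0

Solving the primal: x* = (7, 2.75).
  primal value c^T x* = 43.25.
Solving the dual: y* = (4.25, 0, 0.75).
  dual value b^T y* = 43.25.
Strong duality: c^T x* = b^T y*. Confirmed.

43.25


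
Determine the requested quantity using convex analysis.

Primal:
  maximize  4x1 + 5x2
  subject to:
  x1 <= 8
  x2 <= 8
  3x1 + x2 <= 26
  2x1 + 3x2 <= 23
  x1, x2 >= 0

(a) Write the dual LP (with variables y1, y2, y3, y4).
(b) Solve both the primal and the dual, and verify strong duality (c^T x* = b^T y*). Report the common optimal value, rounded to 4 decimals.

The standard primal-dual pair for 'max c^T x s.t. A x <= b, x >= 0' is:
  Dual:  min b^T y  s.t.  A^T y >= c,  y >= 0.

So the dual LP is:
  minimize  8y1 + 8y2 + 26y3 + 23y4
  subject to:
    y1 + 3y3 + 2y4 >= 4
    y2 + y3 + 3y4 >= 5
    y1, y2, y3, y4 >= 0

Solving the primal: x* = (7.8571, 2.4286).
  primal value c^T x* = 43.5714.
Solving the dual: y* = (0, 0, 0.2857, 1.5714).
  dual value b^T y* = 43.5714.
Strong duality: c^T x* = b^T y*. Confirmed.

43.5714


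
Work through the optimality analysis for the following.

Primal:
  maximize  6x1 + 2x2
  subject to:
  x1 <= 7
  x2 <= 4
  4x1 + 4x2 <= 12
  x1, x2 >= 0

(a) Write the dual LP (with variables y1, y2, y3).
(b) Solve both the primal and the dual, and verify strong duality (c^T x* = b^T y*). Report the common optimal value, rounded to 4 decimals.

The standard primal-dual pair for 'max c^T x s.t. A x <= b, x >= 0' is:
  Dual:  min b^T y  s.t.  A^T y >= c,  y >= 0.

So the dual LP is:
  minimize  7y1 + 4y2 + 12y3
  subject to:
    y1 + 4y3 >= 6
    y2 + 4y3 >= 2
    y1, y2, y3 >= 0

Solving the primal: x* = (3, 0).
  primal value c^T x* = 18.
Solving the dual: y* = (0, 0, 1.5).
  dual value b^T y* = 18.
Strong duality: c^T x* = b^T y*. Confirmed.

18


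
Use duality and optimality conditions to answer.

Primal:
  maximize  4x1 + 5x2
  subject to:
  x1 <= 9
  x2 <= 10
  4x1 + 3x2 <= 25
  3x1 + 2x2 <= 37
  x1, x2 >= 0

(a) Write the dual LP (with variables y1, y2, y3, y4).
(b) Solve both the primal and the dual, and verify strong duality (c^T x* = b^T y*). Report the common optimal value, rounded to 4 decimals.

The standard primal-dual pair for 'max c^T x s.t. A x <= b, x >= 0' is:
  Dual:  min b^T y  s.t.  A^T y >= c,  y >= 0.

So the dual LP is:
  minimize  9y1 + 10y2 + 25y3 + 37y4
  subject to:
    y1 + 4y3 + 3y4 >= 4
    y2 + 3y3 + 2y4 >= 5
    y1, y2, y3, y4 >= 0

Solving the primal: x* = (0, 8.3333).
  primal value c^T x* = 41.6667.
Solving the dual: y* = (0, 0, 1.6667, 0).
  dual value b^T y* = 41.6667.
Strong duality: c^T x* = b^T y*. Confirmed.

41.6667


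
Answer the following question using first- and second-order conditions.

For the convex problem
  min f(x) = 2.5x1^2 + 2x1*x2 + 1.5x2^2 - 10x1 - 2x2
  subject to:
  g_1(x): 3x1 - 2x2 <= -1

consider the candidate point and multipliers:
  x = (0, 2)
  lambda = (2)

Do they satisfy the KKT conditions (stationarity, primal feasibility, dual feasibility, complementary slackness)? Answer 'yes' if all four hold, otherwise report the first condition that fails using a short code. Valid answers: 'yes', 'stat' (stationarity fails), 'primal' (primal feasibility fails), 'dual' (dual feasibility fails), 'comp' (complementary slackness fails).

Gradient of f: grad f(x) = Q x + c = (-6, 4)
Constraint values g_i(x) = a_i^T x - b_i:
  g_1((0, 2)) = -3
Stationarity residual: grad f(x) + sum_i lambda_i a_i = (0, 0)
  -> stationarity OK
Primal feasibility (all g_i <= 0): OK
Dual feasibility (all lambda_i >= 0): OK
Complementary slackness (lambda_i * g_i(x) = 0 for all i): FAILS

Verdict: the first failing condition is complementary_slackness -> comp.

comp


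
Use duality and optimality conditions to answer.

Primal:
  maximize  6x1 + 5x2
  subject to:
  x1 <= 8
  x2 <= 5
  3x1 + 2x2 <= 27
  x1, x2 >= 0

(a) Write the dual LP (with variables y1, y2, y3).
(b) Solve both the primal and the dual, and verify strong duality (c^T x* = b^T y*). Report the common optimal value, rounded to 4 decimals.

The standard primal-dual pair for 'max c^T x s.t. A x <= b, x >= 0' is:
  Dual:  min b^T y  s.t.  A^T y >= c,  y >= 0.

So the dual LP is:
  minimize  8y1 + 5y2 + 27y3
  subject to:
    y1 + 3y3 >= 6
    y2 + 2y3 >= 5
    y1, y2, y3 >= 0

Solving the primal: x* = (5.6667, 5).
  primal value c^T x* = 59.
Solving the dual: y* = (0, 1, 2).
  dual value b^T y* = 59.
Strong duality: c^T x* = b^T y*. Confirmed.

59


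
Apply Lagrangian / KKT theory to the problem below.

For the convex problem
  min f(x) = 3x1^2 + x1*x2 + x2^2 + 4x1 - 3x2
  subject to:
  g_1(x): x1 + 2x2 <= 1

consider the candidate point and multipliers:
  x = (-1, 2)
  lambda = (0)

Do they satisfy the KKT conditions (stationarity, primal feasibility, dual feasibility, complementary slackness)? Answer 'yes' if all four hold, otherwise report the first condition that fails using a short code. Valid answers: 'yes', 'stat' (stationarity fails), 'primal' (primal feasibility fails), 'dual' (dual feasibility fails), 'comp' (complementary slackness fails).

Gradient of f: grad f(x) = Q x + c = (0, 0)
Constraint values g_i(x) = a_i^T x - b_i:
  g_1((-1, 2)) = 2
Stationarity residual: grad f(x) + sum_i lambda_i a_i = (0, 0)
  -> stationarity OK
Primal feasibility (all g_i <= 0): FAILS
Dual feasibility (all lambda_i >= 0): OK
Complementary slackness (lambda_i * g_i(x) = 0 for all i): OK

Verdict: the first failing condition is primal_feasibility -> primal.

primal


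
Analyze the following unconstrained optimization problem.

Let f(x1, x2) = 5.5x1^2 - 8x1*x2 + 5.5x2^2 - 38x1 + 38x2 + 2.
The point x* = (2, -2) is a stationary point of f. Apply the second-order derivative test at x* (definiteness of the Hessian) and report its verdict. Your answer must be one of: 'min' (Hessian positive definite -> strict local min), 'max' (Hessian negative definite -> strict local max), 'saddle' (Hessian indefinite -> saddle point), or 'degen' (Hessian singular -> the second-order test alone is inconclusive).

Compute the Hessian H = grad^2 f:
  H = [[11, -8], [-8, 11]]
Verify stationarity: grad f(x*) = H x* + g = (0, 0).
Eigenvalues of H: 3, 19.
Both eigenvalues > 0, so H is positive definite -> x* is a strict local min.

min


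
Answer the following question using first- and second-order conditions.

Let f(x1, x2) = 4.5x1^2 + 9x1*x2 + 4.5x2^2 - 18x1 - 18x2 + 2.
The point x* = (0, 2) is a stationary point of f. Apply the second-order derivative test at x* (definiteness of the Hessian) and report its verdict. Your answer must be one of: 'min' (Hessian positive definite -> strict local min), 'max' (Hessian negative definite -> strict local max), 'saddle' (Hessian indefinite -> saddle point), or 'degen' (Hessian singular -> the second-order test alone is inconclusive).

Compute the Hessian H = grad^2 f:
  H = [[9, 9], [9, 9]]
Verify stationarity: grad f(x*) = H x* + g = (0, 0).
Eigenvalues of H: 0, 18.
H has a zero eigenvalue (singular; positive semidefinite but not definite), so H is neither positive definite, negative definite, nor indefinite. The second-order test alone is inconclusive -> degen.
(Indeed, f is constant along the null direction of H through x*, so x* is not a strict local extremum.)

degen


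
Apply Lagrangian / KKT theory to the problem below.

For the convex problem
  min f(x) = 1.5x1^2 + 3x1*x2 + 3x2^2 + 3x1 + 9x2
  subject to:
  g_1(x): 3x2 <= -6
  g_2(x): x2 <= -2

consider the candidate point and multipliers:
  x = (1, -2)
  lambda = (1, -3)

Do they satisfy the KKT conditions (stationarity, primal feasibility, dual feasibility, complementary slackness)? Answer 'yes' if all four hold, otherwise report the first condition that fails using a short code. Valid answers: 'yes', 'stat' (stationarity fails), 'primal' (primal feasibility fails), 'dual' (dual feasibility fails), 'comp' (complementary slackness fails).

Gradient of f: grad f(x) = Q x + c = (0, 0)
Constraint values g_i(x) = a_i^T x - b_i:
  g_1((1, -2)) = 0
  g_2((1, -2)) = 0
Stationarity residual: grad f(x) + sum_i lambda_i a_i = (0, 0)
  -> stationarity OK
Primal feasibility (all g_i <= 0): OK
Dual feasibility (all lambda_i >= 0): FAILS
Complementary slackness (lambda_i * g_i(x) = 0 for all i): OK

Verdict: the first failing condition is dual_feasibility -> dual.

dual


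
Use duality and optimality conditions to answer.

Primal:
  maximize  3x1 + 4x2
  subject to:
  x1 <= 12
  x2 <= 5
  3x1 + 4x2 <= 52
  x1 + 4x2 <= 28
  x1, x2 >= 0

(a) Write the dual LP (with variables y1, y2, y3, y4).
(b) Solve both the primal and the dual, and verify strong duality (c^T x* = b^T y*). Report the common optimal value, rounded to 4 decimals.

The standard primal-dual pair for 'max c^T x s.t. A x <= b, x >= 0' is:
  Dual:  min b^T y  s.t.  A^T y >= c,  y >= 0.

So the dual LP is:
  minimize  12y1 + 5y2 + 52y3 + 28y4
  subject to:
    y1 + 3y3 + y4 >= 3
    y2 + 4y3 + 4y4 >= 4
    y1, y2, y3, y4 >= 0

Solving the primal: x* = (12, 4).
  primal value c^T x* = 52.
Solving the dual: y* = (0, 0, 1, 0).
  dual value b^T y* = 52.
Strong duality: c^T x* = b^T y*. Confirmed.

52


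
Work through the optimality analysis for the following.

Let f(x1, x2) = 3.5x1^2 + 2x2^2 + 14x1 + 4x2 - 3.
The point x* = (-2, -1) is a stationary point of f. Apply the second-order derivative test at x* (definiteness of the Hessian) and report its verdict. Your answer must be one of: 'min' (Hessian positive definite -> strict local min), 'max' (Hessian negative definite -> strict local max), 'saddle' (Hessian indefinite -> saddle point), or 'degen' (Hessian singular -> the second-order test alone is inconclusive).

Compute the Hessian H = grad^2 f:
  H = [[7, 0], [0, 4]]
Verify stationarity: grad f(x*) = H x* + g = (0, 0).
Eigenvalues of H: 4, 7.
Both eigenvalues > 0, so H is positive definite -> x* is a strict local min.

min


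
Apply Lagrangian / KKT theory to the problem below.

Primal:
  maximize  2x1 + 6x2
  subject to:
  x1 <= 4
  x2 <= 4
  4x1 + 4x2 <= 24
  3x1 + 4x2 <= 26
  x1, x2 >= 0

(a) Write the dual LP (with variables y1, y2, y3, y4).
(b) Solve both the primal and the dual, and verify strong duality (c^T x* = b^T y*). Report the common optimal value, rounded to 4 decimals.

The standard primal-dual pair for 'max c^T x s.t. A x <= b, x >= 0' is:
  Dual:  min b^T y  s.t.  A^T y >= c,  y >= 0.

So the dual LP is:
  minimize  4y1 + 4y2 + 24y3 + 26y4
  subject to:
    y1 + 4y3 + 3y4 >= 2
    y2 + 4y3 + 4y4 >= 6
    y1, y2, y3, y4 >= 0

Solving the primal: x* = (2, 4).
  primal value c^T x* = 28.
Solving the dual: y* = (0, 4, 0.5, 0).
  dual value b^T y* = 28.
Strong duality: c^T x* = b^T y*. Confirmed.

28


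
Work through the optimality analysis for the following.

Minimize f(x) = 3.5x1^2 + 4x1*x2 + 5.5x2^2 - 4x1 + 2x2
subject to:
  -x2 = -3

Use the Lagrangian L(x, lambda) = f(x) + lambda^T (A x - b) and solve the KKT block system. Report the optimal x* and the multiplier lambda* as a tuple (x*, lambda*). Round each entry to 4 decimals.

Form the Lagrangian:
  L(x, lambda) = (1/2) x^T Q x + c^T x + lambda^T (A x - b)
Stationarity (grad_x L = 0): Q x + c + A^T lambda = 0.
Primal feasibility: A x = b.

This gives the KKT block system:
  [ Q   A^T ] [ x     ]   [-c ]
  [ A    0  ] [ lambda ] = [ b ]

Solving the linear system:
  x*      = (-1.1429, 3)
  lambda* = (30.4286)
  f(x*)   = 50.9286

x* = (-1.1429, 3), lambda* = (30.4286)


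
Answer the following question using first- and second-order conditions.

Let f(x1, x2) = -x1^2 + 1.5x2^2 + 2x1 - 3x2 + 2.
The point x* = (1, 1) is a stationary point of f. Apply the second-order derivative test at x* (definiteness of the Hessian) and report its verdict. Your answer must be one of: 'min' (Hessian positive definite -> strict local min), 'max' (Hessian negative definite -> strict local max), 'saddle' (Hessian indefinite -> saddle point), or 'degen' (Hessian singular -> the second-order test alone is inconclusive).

Compute the Hessian H = grad^2 f:
  H = [[-2, 0], [0, 3]]
Verify stationarity: grad f(x*) = H x* + g = (0, 0).
Eigenvalues of H: -2, 3.
Eigenvalues have mixed signs, so H is indefinite -> x* is a saddle point.

saddle


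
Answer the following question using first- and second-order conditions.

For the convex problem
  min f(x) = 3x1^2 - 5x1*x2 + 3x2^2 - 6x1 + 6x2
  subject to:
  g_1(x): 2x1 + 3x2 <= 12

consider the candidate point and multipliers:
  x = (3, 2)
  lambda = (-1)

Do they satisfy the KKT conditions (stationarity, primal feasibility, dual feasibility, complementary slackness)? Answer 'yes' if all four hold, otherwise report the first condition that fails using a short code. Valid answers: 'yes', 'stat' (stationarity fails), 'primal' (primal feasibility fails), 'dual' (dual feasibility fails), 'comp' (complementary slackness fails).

Gradient of f: grad f(x) = Q x + c = (2, 3)
Constraint values g_i(x) = a_i^T x - b_i:
  g_1((3, 2)) = 0
Stationarity residual: grad f(x) + sum_i lambda_i a_i = (0, 0)
  -> stationarity OK
Primal feasibility (all g_i <= 0): OK
Dual feasibility (all lambda_i >= 0): FAILS
Complementary slackness (lambda_i * g_i(x) = 0 for all i): OK

Verdict: the first failing condition is dual_feasibility -> dual.

dual


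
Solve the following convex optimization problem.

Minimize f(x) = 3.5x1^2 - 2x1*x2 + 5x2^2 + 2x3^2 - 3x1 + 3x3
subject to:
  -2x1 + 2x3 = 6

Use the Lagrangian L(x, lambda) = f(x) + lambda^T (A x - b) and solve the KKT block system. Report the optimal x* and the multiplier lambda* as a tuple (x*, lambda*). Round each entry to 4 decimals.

Form the Lagrangian:
  L(x, lambda) = (1/2) x^T Q x + c^T x + lambda^T (A x - b)
Stationarity (grad_x L = 0): Q x + c + A^T lambda = 0.
Primal feasibility: A x = b.

This gives the KKT block system:
  [ Q   A^T ] [ x     ]   [-c ]
  [ A    0  ] [ lambda ] = [ b ]

Solving the linear system:
  x*      = (-1.1321, -0.2264, 1.8679)
  lambda* = (-5.2358)
  f(x*)   = 20.2075

x* = (-1.1321, -0.2264, 1.8679), lambda* = (-5.2358)


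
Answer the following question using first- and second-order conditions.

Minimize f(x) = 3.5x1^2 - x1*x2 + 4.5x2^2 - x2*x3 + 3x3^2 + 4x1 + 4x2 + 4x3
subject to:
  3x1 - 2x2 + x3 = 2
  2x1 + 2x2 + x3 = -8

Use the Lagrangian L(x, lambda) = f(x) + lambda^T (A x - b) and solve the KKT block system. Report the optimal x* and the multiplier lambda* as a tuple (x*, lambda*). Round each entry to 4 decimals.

Form the Lagrangian:
  L(x, lambda) = (1/2) x^T Q x + c^T x + lambda^T (A x - b)
Stationarity (grad_x L = 0): Q x + c + A^T lambda = 0.
Primal feasibility: A x = b.

This gives the KKT block system:
  [ Q   A^T ] [ x     ]   [-c ]
  [ A    0  ] [ lambda ] = [ b ]

Solving the linear system:
  x*      = (-0.6849, -2.6712, -1.2879)
  lambda* = (-3.9891, 5.045)
  f(x*)   = 14.8813

x* = (-0.6849, -2.6712, -1.2879), lambda* = (-3.9891, 5.045)


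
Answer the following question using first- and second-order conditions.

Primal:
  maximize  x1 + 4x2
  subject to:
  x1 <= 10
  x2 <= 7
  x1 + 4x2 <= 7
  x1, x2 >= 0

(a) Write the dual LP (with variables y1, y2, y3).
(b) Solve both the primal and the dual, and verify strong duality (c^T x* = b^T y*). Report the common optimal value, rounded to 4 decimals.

The standard primal-dual pair for 'max c^T x s.t. A x <= b, x >= 0' is:
  Dual:  min b^T y  s.t.  A^T y >= c,  y >= 0.

So the dual LP is:
  minimize  10y1 + 7y2 + 7y3
  subject to:
    y1 + y3 >= 1
    y2 + 4y3 >= 4
    y1, y2, y3 >= 0

Solving the primal: x* = (7, 0).
  primal value c^T x* = 7.
Solving the dual: y* = (0, 0, 1).
  dual value b^T y* = 7.
Strong duality: c^T x* = b^T y*. Confirmed.

7


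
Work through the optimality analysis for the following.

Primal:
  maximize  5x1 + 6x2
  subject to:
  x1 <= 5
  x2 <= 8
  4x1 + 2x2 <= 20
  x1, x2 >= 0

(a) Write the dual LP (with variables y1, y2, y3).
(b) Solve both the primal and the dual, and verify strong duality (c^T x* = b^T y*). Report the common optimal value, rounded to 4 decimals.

The standard primal-dual pair for 'max c^T x s.t. A x <= b, x >= 0' is:
  Dual:  min b^T y  s.t.  A^T y >= c,  y >= 0.

So the dual LP is:
  minimize  5y1 + 8y2 + 20y3
  subject to:
    y1 + 4y3 >= 5
    y2 + 2y3 >= 6
    y1, y2, y3 >= 0

Solving the primal: x* = (1, 8).
  primal value c^T x* = 53.
Solving the dual: y* = (0, 3.5, 1.25).
  dual value b^T y* = 53.
Strong duality: c^T x* = b^T y*. Confirmed.

53


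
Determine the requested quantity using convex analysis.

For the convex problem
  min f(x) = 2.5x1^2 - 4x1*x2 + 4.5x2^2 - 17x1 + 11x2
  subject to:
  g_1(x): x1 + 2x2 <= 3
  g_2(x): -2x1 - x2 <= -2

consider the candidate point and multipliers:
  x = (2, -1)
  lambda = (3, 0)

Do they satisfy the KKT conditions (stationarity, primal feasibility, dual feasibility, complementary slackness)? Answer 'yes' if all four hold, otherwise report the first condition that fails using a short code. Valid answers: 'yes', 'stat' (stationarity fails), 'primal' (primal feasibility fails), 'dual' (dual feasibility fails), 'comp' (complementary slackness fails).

Gradient of f: grad f(x) = Q x + c = (-3, -6)
Constraint values g_i(x) = a_i^T x - b_i:
  g_1((2, -1)) = -3
  g_2((2, -1)) = -1
Stationarity residual: grad f(x) + sum_i lambda_i a_i = (0, 0)
  -> stationarity OK
Primal feasibility (all g_i <= 0): OK
Dual feasibility (all lambda_i >= 0): OK
Complementary slackness (lambda_i * g_i(x) = 0 for all i): FAILS

Verdict: the first failing condition is complementary_slackness -> comp.

comp


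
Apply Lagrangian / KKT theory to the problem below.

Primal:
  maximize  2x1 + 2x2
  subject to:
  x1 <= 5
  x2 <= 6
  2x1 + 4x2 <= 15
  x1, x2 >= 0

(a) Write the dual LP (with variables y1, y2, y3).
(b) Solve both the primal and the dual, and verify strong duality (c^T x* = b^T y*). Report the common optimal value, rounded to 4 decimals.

The standard primal-dual pair for 'max c^T x s.t. A x <= b, x >= 0' is:
  Dual:  min b^T y  s.t.  A^T y >= c,  y >= 0.

So the dual LP is:
  minimize  5y1 + 6y2 + 15y3
  subject to:
    y1 + 2y3 >= 2
    y2 + 4y3 >= 2
    y1, y2, y3 >= 0

Solving the primal: x* = (5, 1.25).
  primal value c^T x* = 12.5.
Solving the dual: y* = (1, 0, 0.5).
  dual value b^T y* = 12.5.
Strong duality: c^T x* = b^T y*. Confirmed.

12.5


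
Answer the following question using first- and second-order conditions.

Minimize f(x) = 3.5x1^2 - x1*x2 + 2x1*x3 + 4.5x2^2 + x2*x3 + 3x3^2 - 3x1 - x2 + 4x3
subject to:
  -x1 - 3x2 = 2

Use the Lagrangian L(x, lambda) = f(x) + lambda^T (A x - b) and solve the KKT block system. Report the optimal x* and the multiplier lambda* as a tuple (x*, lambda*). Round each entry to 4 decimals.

Form the Lagrangian:
  L(x, lambda) = (1/2) x^T Q x + c^T x + lambda^T (A x - b)
Stationarity (grad_x L = 0): Q x + c + A^T lambda = 0.
Primal feasibility: A x = b.

This gives the KKT block system:
  [ Q   A^T ] [ x     ]   [-c ]
  [ A    0  ] [ lambda ] = [ b ]

Solving the linear system:
  x*      = (0.1129, -0.7043, -0.5869)
  lambda* = (-2.6795)
  f(x*)   = 1.6885

x* = (0.1129, -0.7043, -0.5869), lambda* = (-2.6795)


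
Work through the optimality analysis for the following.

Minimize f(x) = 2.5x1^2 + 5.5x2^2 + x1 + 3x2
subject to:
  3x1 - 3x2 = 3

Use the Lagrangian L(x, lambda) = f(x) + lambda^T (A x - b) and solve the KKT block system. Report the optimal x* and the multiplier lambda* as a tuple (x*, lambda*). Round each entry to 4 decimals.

Form the Lagrangian:
  L(x, lambda) = (1/2) x^T Q x + c^T x + lambda^T (A x - b)
Stationarity (grad_x L = 0): Q x + c + A^T lambda = 0.
Primal feasibility: A x = b.

This gives the KKT block system:
  [ Q   A^T ] [ x     ]   [-c ]
  [ A    0  ] [ lambda ] = [ b ]

Solving the linear system:
  x*      = (0.4375, -0.5625)
  lambda* = (-1.0625)
  f(x*)   = 0.9688

x* = (0.4375, -0.5625), lambda* = (-1.0625)


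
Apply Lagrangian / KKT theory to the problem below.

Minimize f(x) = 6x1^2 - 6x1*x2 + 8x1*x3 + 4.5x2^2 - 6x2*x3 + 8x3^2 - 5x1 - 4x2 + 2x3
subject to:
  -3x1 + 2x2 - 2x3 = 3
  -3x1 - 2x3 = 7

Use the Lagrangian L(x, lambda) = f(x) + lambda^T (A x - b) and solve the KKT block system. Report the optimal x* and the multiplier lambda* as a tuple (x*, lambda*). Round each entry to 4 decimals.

Form the Lagrangian:
  L(x, lambda) = (1/2) x^T Q x + c^T x + lambda^T (A x - b)
Stationarity (grad_x L = 0): Q x + c + A^T lambda = 0.
Primal feasibility: A x = b.

This gives the KKT block system:
  [ Q   A^T ] [ x     ]   [-c ]
  [ A    0  ] [ lambda ] = [ b ]

Solving the linear system:
  x*      = (-1.75, -2, -0.875)
  lambda* = (3.125, -10.125)
  f(x*)   = 38.25

x* = (-1.75, -2, -0.875), lambda* = (3.125, -10.125)


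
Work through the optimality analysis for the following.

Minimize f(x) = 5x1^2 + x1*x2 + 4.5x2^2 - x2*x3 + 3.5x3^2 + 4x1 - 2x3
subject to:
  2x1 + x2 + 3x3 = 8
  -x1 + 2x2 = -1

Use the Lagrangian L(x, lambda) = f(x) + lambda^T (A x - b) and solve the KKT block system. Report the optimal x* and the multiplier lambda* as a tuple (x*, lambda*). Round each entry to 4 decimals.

Form the Lagrangian:
  L(x, lambda) = (1/2) x^T Q x + c^T x + lambda^T (A x - b)
Stationarity (grad_x L = 0): Q x + c + A^T lambda = 0.
Primal feasibility: A x = b.

This gives the KKT block system:
  [ Q   A^T ] [ x     ]   [-c ]
  [ A    0  ] [ lambda ] = [ b ]

Solving the linear system:
  x*      = (0.8152, -0.0924, 2.154)
  lambda* = (-4.39, 3.2801)
  f(x*)   = 18.6767

x* = (0.8152, -0.0924, 2.154), lambda* = (-4.39, 3.2801)


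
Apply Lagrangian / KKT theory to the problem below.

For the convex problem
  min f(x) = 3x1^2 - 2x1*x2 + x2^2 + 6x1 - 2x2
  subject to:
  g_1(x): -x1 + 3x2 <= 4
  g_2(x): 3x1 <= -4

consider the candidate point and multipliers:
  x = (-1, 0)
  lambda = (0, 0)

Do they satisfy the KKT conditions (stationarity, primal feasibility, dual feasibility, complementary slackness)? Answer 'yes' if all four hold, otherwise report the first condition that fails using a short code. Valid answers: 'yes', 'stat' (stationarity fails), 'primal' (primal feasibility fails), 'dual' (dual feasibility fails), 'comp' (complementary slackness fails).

Gradient of f: grad f(x) = Q x + c = (0, 0)
Constraint values g_i(x) = a_i^T x - b_i:
  g_1((-1, 0)) = -3
  g_2((-1, 0)) = 1
Stationarity residual: grad f(x) + sum_i lambda_i a_i = (0, 0)
  -> stationarity OK
Primal feasibility (all g_i <= 0): FAILS
Dual feasibility (all lambda_i >= 0): OK
Complementary slackness (lambda_i * g_i(x) = 0 for all i): OK

Verdict: the first failing condition is primal_feasibility -> primal.

primal


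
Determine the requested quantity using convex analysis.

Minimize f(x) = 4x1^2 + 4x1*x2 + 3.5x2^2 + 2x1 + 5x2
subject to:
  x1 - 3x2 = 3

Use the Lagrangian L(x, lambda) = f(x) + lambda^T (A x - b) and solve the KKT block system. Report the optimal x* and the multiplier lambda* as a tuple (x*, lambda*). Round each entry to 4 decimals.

Form the Lagrangian:
  L(x, lambda) = (1/2) x^T Q x + c^T x + lambda^T (A x - b)
Stationarity (grad_x L = 0): Q x + c + A^T lambda = 0.
Primal feasibility: A x = b.

This gives the KKT block system:
  [ Q   A^T ] [ x     ]   [-c ]
  [ A    0  ] [ lambda ] = [ b ]

Solving the linear system:
  x*      = (0.233, -0.9223)
  lambda* = (-0.1748)
  f(x*)   = -1.8107

x* = (0.233, -0.9223), lambda* = (-0.1748)


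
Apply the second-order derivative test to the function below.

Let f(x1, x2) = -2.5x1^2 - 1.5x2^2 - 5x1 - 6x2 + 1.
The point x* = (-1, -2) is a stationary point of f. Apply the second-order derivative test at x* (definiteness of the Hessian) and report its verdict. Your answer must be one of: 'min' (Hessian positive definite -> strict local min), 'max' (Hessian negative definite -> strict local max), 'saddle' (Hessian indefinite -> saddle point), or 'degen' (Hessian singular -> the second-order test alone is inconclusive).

Compute the Hessian H = grad^2 f:
  H = [[-5, 0], [0, -3]]
Verify stationarity: grad f(x*) = H x* + g = (0, 0).
Eigenvalues of H: -5, -3.
Both eigenvalues < 0, so H is negative definite -> x* is a strict local max.

max


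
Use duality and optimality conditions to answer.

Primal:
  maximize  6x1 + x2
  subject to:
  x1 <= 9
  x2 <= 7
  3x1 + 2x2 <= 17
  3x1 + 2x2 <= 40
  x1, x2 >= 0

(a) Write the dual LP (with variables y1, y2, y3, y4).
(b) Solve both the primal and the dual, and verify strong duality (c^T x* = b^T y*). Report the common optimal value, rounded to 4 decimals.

The standard primal-dual pair for 'max c^T x s.t. A x <= b, x >= 0' is:
  Dual:  min b^T y  s.t.  A^T y >= c,  y >= 0.

So the dual LP is:
  minimize  9y1 + 7y2 + 17y3 + 40y4
  subject to:
    y1 + 3y3 + 3y4 >= 6
    y2 + 2y3 + 2y4 >= 1
    y1, y2, y3, y4 >= 0

Solving the primal: x* = (5.6667, 0).
  primal value c^T x* = 34.
Solving the dual: y* = (0, 0, 2, 0).
  dual value b^T y* = 34.
Strong duality: c^T x* = b^T y*. Confirmed.

34


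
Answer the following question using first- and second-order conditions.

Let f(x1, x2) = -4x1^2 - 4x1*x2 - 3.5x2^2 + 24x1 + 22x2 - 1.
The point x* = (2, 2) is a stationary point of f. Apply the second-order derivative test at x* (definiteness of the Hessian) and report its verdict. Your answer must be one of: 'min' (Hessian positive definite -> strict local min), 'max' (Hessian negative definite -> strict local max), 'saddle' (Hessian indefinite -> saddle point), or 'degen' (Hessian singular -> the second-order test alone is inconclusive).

Compute the Hessian H = grad^2 f:
  H = [[-8, -4], [-4, -7]]
Verify stationarity: grad f(x*) = H x* + g = (0, 0).
Eigenvalues of H: -11.5311, -3.4689.
Both eigenvalues < 0, so H is negative definite -> x* is a strict local max.

max


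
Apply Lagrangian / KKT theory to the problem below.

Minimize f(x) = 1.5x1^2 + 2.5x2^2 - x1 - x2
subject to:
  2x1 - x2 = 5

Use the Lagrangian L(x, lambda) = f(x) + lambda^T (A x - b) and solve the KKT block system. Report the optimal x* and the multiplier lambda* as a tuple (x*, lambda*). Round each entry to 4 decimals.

Form the Lagrangian:
  L(x, lambda) = (1/2) x^T Q x + c^T x + lambda^T (A x - b)
Stationarity (grad_x L = 0): Q x + c + A^T lambda = 0.
Primal feasibility: A x = b.

This gives the KKT block system:
  [ Q   A^T ] [ x     ]   [-c ]
  [ A    0  ] [ lambda ] = [ b ]

Solving the linear system:
  x*      = (2.3043, -0.3913)
  lambda* = (-2.9565)
  f(x*)   = 6.4348

x* = (2.3043, -0.3913), lambda* = (-2.9565)


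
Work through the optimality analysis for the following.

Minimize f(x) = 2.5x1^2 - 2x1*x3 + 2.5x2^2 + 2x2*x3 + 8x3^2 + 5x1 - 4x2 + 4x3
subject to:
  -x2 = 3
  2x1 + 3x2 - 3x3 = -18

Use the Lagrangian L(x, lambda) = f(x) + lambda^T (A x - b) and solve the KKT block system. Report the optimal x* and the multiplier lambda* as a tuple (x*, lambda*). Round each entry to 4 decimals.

Form the Lagrangian:
  L(x, lambda) = (1/2) x^T Q x + c^T x + lambda^T (A x - b)
Stationarity (grad_x L = 0): Q x + c + A^T lambda = 0.
Primal feasibility: A x = b.

This gives the KKT block system:
  [ Q   A^T ] [ x     ]   [-c ]
  [ A    0  ] [ lambda ] = [ b ]

Solving the linear system:
  x*      = (-3.1412, -3, 0.9059)
  lambda* = (1.5882, 6.2588)
  f(x*)   = 53.9059

x* = (-3.1412, -3, 0.9059), lambda* = (1.5882, 6.2588)


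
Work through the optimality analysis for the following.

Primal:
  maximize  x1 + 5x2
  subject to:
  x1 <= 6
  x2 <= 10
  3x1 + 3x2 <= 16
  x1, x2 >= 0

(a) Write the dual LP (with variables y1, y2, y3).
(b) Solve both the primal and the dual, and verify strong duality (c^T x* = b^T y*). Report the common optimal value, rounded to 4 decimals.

The standard primal-dual pair for 'max c^T x s.t. A x <= b, x >= 0' is:
  Dual:  min b^T y  s.t.  A^T y >= c,  y >= 0.

So the dual LP is:
  minimize  6y1 + 10y2 + 16y3
  subject to:
    y1 + 3y3 >= 1
    y2 + 3y3 >= 5
    y1, y2, y3 >= 0

Solving the primal: x* = (0, 5.3333).
  primal value c^T x* = 26.6667.
Solving the dual: y* = (0, 0, 1.6667).
  dual value b^T y* = 26.6667.
Strong duality: c^T x* = b^T y*. Confirmed.

26.6667


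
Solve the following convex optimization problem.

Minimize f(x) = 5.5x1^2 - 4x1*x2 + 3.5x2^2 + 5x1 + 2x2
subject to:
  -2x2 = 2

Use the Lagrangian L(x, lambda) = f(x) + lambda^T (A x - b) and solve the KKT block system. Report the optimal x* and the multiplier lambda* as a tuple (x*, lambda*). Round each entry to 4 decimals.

Form the Lagrangian:
  L(x, lambda) = (1/2) x^T Q x + c^T x + lambda^T (A x - b)
Stationarity (grad_x L = 0): Q x + c + A^T lambda = 0.
Primal feasibility: A x = b.

This gives the KKT block system:
  [ Q   A^T ] [ x     ]   [-c ]
  [ A    0  ] [ lambda ] = [ b ]

Solving the linear system:
  x*      = (-0.8182, -1)
  lambda* = (-0.8636)
  f(x*)   = -2.1818

x* = (-0.8182, -1), lambda* = (-0.8636)


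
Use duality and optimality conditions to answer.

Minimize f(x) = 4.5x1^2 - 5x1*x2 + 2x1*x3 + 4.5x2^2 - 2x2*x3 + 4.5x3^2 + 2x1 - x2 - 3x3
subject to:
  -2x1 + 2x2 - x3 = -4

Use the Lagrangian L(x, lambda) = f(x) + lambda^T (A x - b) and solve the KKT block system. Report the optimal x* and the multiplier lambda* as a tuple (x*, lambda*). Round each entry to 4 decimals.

Form the Lagrangian:
  L(x, lambda) = (1/2) x^T Q x + c^T x + lambda^T (A x - b)
Stationarity (grad_x L = 0): Q x + c + A^T lambda = 0.
Primal feasibility: A x = b.

This gives the KKT block system:
  [ Q   A^T ] [ x     ]   [-c ]
  [ A    0  ] [ lambda ] = [ b ]

Solving the linear system:
  x*      = (0.6821, -0.9321, 0.7714)
  lambda* = (7.1714)
  f(x*)   = 14.3339

x* = (0.6821, -0.9321, 0.7714), lambda* = (7.1714)


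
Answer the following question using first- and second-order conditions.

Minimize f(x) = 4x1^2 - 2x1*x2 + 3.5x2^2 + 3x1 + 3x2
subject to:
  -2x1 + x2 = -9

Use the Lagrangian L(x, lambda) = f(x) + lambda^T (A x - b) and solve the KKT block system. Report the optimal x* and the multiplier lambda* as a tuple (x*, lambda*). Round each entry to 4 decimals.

Form the Lagrangian:
  L(x, lambda) = (1/2) x^T Q x + c^T x + lambda^T (A x - b)
Stationarity (grad_x L = 0): Q x + c + A^T lambda = 0.
Primal feasibility: A x = b.

This gives the KKT block system:
  [ Q   A^T ] [ x     ]   [-c ]
  [ A    0  ] [ lambda ] = [ b ]

Solving the linear system:
  x*      = (3.5357, -1.9286)
  lambda* = (17.5714)
  f(x*)   = 81.4821

x* = (3.5357, -1.9286), lambda* = (17.5714)


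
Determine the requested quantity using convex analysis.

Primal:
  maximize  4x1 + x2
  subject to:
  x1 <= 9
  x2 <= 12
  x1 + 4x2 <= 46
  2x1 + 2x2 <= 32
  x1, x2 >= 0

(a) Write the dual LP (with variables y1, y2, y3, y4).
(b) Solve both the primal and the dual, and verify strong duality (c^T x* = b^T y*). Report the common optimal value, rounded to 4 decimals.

The standard primal-dual pair for 'max c^T x s.t. A x <= b, x >= 0' is:
  Dual:  min b^T y  s.t.  A^T y >= c,  y >= 0.

So the dual LP is:
  minimize  9y1 + 12y2 + 46y3 + 32y4
  subject to:
    y1 + y3 + 2y4 >= 4
    y2 + 4y3 + 2y4 >= 1
    y1, y2, y3, y4 >= 0

Solving the primal: x* = (9, 7).
  primal value c^T x* = 43.
Solving the dual: y* = (3, 0, 0, 0.5).
  dual value b^T y* = 43.
Strong duality: c^T x* = b^T y*. Confirmed.

43


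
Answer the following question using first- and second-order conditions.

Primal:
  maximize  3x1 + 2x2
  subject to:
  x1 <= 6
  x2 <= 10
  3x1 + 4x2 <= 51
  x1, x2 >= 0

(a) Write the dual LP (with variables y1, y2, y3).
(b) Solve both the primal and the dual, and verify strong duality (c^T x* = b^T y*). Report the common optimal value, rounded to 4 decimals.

The standard primal-dual pair for 'max c^T x s.t. A x <= b, x >= 0' is:
  Dual:  min b^T y  s.t.  A^T y >= c,  y >= 0.

So the dual LP is:
  minimize  6y1 + 10y2 + 51y3
  subject to:
    y1 + 3y3 >= 3
    y2 + 4y3 >= 2
    y1, y2, y3 >= 0

Solving the primal: x* = (6, 8.25).
  primal value c^T x* = 34.5.
Solving the dual: y* = (1.5, 0, 0.5).
  dual value b^T y* = 34.5.
Strong duality: c^T x* = b^T y*. Confirmed.

34.5


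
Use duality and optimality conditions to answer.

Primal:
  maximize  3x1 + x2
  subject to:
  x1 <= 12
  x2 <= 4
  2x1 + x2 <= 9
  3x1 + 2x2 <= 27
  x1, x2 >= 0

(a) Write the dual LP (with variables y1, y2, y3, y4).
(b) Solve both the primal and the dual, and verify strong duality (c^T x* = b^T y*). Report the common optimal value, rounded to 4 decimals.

The standard primal-dual pair for 'max c^T x s.t. A x <= b, x >= 0' is:
  Dual:  min b^T y  s.t.  A^T y >= c,  y >= 0.

So the dual LP is:
  minimize  12y1 + 4y2 + 9y3 + 27y4
  subject to:
    y1 + 2y3 + 3y4 >= 3
    y2 + y3 + 2y4 >= 1
    y1, y2, y3, y4 >= 0

Solving the primal: x* = (4.5, 0).
  primal value c^T x* = 13.5.
Solving the dual: y* = (0, 0, 1.5, 0).
  dual value b^T y* = 13.5.
Strong duality: c^T x* = b^T y*. Confirmed.

13.5


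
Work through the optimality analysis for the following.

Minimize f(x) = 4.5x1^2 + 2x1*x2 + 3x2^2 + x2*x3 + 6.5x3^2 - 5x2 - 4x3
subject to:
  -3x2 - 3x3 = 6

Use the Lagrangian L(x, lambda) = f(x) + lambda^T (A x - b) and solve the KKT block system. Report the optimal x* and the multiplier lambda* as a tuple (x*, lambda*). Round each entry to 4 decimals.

Form the Lagrangian:
  L(x, lambda) = (1/2) x^T Q x + c^T x + lambda^T (A x - b)
Stationarity (grad_x L = 0): Q x + c + A^T lambda = 0.
Primal feasibility: A x = b.

This gives the KKT block system:
  [ Q   A^T ] [ x     ]   [-c ]
  [ A    0  ] [ lambda ] = [ b ]

Solving the linear system:
  x*      = (0.3087, -1.3893, -0.6107)
  lambda* = (-4.443)
  f(x*)   = 18.0235

x* = (0.3087, -1.3893, -0.6107), lambda* = (-4.443)


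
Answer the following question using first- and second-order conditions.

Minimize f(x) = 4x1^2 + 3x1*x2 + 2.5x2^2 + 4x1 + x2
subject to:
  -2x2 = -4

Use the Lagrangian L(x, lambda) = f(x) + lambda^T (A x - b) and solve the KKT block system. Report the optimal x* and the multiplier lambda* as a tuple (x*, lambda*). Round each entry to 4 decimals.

Form the Lagrangian:
  L(x, lambda) = (1/2) x^T Q x + c^T x + lambda^T (A x - b)
Stationarity (grad_x L = 0): Q x + c + A^T lambda = 0.
Primal feasibility: A x = b.

This gives the KKT block system:
  [ Q   A^T ] [ x     ]   [-c ]
  [ A    0  ] [ lambda ] = [ b ]

Solving the linear system:
  x*      = (-1.25, 2)
  lambda* = (3.625)
  f(x*)   = 5.75

x* = (-1.25, 2), lambda* = (3.625)


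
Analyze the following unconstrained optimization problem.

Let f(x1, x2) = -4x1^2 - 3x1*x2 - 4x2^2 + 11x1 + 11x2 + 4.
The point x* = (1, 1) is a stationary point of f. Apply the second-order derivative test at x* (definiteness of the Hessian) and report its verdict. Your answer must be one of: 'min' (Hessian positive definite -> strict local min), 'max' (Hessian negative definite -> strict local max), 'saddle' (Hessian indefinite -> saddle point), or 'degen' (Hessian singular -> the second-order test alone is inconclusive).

Compute the Hessian H = grad^2 f:
  H = [[-8, -3], [-3, -8]]
Verify stationarity: grad f(x*) = H x* + g = (0, 0).
Eigenvalues of H: -11, -5.
Both eigenvalues < 0, so H is negative definite -> x* is a strict local max.

max


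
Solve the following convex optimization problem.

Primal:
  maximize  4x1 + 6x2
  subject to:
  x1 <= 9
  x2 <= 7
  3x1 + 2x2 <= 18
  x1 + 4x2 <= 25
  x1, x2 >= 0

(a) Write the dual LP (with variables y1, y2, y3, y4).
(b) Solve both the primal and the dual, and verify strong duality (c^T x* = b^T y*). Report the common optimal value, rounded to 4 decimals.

The standard primal-dual pair for 'max c^T x s.t. A x <= b, x >= 0' is:
  Dual:  min b^T y  s.t.  A^T y >= c,  y >= 0.

So the dual LP is:
  minimize  9y1 + 7y2 + 18y3 + 25y4
  subject to:
    y1 + 3y3 + y4 >= 4
    y2 + 2y3 + 4y4 >= 6
    y1, y2, y3, y4 >= 0

Solving the primal: x* = (2.2, 5.7).
  primal value c^T x* = 43.
Solving the dual: y* = (0, 0, 1, 1).
  dual value b^T y* = 43.
Strong duality: c^T x* = b^T y*. Confirmed.

43


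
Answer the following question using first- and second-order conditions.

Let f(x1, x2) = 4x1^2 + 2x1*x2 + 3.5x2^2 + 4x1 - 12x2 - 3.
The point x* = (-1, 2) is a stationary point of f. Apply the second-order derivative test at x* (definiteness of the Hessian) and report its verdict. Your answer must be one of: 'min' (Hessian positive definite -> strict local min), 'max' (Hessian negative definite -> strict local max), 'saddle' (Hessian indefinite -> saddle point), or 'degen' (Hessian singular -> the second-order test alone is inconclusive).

Compute the Hessian H = grad^2 f:
  H = [[8, 2], [2, 7]]
Verify stationarity: grad f(x*) = H x* + g = (0, 0).
Eigenvalues of H: 5.4384, 9.5616.
Both eigenvalues > 0, so H is positive definite -> x* is a strict local min.

min


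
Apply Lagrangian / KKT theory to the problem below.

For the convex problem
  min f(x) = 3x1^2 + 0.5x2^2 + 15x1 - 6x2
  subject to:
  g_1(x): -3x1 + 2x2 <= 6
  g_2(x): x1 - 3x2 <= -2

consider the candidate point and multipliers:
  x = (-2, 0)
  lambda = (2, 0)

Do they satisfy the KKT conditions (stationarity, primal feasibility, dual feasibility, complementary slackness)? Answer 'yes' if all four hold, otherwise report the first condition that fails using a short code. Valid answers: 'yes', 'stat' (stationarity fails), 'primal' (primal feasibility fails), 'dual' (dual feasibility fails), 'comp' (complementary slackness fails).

Gradient of f: grad f(x) = Q x + c = (3, -6)
Constraint values g_i(x) = a_i^T x - b_i:
  g_1((-2, 0)) = 0
  g_2((-2, 0)) = 0
Stationarity residual: grad f(x) + sum_i lambda_i a_i = (-3, -2)
  -> stationarity FAILS
Primal feasibility (all g_i <= 0): OK
Dual feasibility (all lambda_i >= 0): OK
Complementary slackness (lambda_i * g_i(x) = 0 for all i): OK

Verdict: the first failing condition is stationarity -> stat.

stat


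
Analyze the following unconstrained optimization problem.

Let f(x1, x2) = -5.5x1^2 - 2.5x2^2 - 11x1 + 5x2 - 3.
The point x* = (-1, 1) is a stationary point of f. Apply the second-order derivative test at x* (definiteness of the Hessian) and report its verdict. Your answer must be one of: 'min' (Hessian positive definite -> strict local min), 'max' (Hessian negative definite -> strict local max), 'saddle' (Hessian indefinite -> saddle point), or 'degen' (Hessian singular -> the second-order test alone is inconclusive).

Compute the Hessian H = grad^2 f:
  H = [[-11, 0], [0, -5]]
Verify stationarity: grad f(x*) = H x* + g = (0, 0).
Eigenvalues of H: -11, -5.
Both eigenvalues < 0, so H is negative definite -> x* is a strict local max.

max
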